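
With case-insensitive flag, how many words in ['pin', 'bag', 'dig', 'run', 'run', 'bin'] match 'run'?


Case-insensitive matching: compare each word's lowercase form to 'run'.
  'pin' -> lower='pin' -> no
  'bag' -> lower='bag' -> no
  'dig' -> lower='dig' -> no
  'run' -> lower='run' -> MATCH
  'run' -> lower='run' -> MATCH
  'bin' -> lower='bin' -> no
Matches: ['run', 'run']
Count: 2

2


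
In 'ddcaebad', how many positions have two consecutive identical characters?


Looking for consecutive identical characters in 'ddcaebad':
  pos 0-1: 'd' vs 'd' -> MATCH ('dd')
  pos 1-2: 'd' vs 'c' -> different
  pos 2-3: 'c' vs 'a' -> different
  pos 3-4: 'a' vs 'e' -> different
  pos 4-5: 'e' vs 'b' -> different
  pos 5-6: 'b' vs 'a' -> different
  pos 6-7: 'a' vs 'd' -> different
Consecutive identical pairs: ['dd']
Count: 1

1


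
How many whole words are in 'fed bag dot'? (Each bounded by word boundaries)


Word boundaries (\b) mark the start/end of each word.
Text: 'fed bag dot'
Splitting by whitespace:
  Word 1: 'fed'
  Word 2: 'bag'
  Word 3: 'dot'
Total whole words: 3

3


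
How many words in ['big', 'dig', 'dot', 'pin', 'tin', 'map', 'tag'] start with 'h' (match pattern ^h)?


Pattern ^h anchors to start of word. Check which words begin with 'h':
  'big' -> no
  'dig' -> no
  'dot' -> no
  'pin' -> no
  'tin' -> no
  'map' -> no
  'tag' -> no
Matching words: []
Count: 0

0


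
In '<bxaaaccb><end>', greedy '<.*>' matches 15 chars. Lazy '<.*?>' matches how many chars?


Greedy '<.*>' tries to match as MUCH as possible.
Lazy '<.*?>' tries to match as LITTLE as possible.

String: '<bxaaaccb><end>'
Greedy '<.*>' starts at first '<' and extends to the LAST '>': '<bxaaaccb><end>' (15 chars)
Lazy '<.*?>' starts at first '<' and stops at the FIRST '>': '<bxaaaccb>' (10 chars)

10


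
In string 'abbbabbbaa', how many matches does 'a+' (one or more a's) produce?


Pattern 'a+' matches one or more consecutive a's.
String: 'abbbabbbaa'
Scanning for runs of a:
  Match 1: 'a' (length 1)
  Match 2: 'a' (length 1)
  Match 3: 'aa' (length 2)
Total matches: 3

3


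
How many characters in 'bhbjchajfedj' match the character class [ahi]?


Character class [ahi] matches any of: {a, h, i}
Scanning string 'bhbjchajfedj' character by character:
  pos 0: 'b' -> no
  pos 1: 'h' -> MATCH
  pos 2: 'b' -> no
  pos 3: 'j' -> no
  pos 4: 'c' -> no
  pos 5: 'h' -> MATCH
  pos 6: 'a' -> MATCH
  pos 7: 'j' -> no
  pos 8: 'f' -> no
  pos 9: 'e' -> no
  pos 10: 'd' -> no
  pos 11: 'j' -> no
Total matches: 3

3


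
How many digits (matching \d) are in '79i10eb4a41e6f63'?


\d matches any digit 0-9.
Scanning '79i10eb4a41e6f63':
  pos 0: '7' -> DIGIT
  pos 1: '9' -> DIGIT
  pos 3: '1' -> DIGIT
  pos 4: '0' -> DIGIT
  pos 7: '4' -> DIGIT
  pos 9: '4' -> DIGIT
  pos 10: '1' -> DIGIT
  pos 12: '6' -> DIGIT
  pos 14: '6' -> DIGIT
  pos 15: '3' -> DIGIT
Digits found: ['7', '9', '1', '0', '4', '4', '1', '6', '6', '3']
Total: 10

10


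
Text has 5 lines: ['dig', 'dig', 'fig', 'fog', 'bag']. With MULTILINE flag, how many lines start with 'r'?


With MULTILINE flag, ^ matches the start of each line.
Lines: ['dig', 'dig', 'fig', 'fog', 'bag']
Checking which lines start with 'r':
  Line 1: 'dig' -> no
  Line 2: 'dig' -> no
  Line 3: 'fig' -> no
  Line 4: 'fog' -> no
  Line 5: 'bag' -> no
Matching lines: []
Count: 0

0


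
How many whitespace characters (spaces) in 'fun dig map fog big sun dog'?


\s matches whitespace characters (spaces, tabs, etc.).
Text: 'fun dig map fog big sun dog'
This text has 7 words separated by spaces.
Number of spaces = number of words - 1 = 7 - 1 = 6

6


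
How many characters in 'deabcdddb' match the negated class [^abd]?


Negated class [^abd] matches any char NOT in {a, b, d}
Scanning 'deabcdddb':
  pos 0: 'd' -> no (excluded)
  pos 1: 'e' -> MATCH
  pos 2: 'a' -> no (excluded)
  pos 3: 'b' -> no (excluded)
  pos 4: 'c' -> MATCH
  pos 5: 'd' -> no (excluded)
  pos 6: 'd' -> no (excluded)
  pos 7: 'd' -> no (excluded)
  pos 8: 'b' -> no (excluded)
Total matches: 2

2


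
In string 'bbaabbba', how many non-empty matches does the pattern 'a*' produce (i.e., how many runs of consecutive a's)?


Pattern 'a*' matches zero or more a's. We want non-empty runs of consecutive a's.
String: 'bbaabbba'
Walking through the string to find runs of a's:
  Run 1: positions 2-3 -> 'aa'
  Run 2: positions 7-7 -> 'a'
Non-empty runs found: ['aa', 'a']
Count: 2

2


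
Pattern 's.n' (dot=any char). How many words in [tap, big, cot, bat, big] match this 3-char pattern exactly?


Pattern 's.n' means: starts with 's', any single char, ends with 'n'.
Checking each word (must be exactly 3 chars):
  'tap' (len=3): no
  'big' (len=3): no
  'cot' (len=3): no
  'bat' (len=3): no
  'big' (len=3): no
Matching words: []
Total: 0

0


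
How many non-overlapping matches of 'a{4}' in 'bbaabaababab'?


Pattern 'a{4}' matches exactly 4 consecutive a's (greedy, non-overlapping).
String: 'bbaabaababab'
Scanning for runs of a's:
  Run at pos 2: 'aa' (length 2) -> 0 match(es)
  Run at pos 5: 'aa' (length 2) -> 0 match(es)
  Run at pos 8: 'a' (length 1) -> 0 match(es)
  Run at pos 10: 'a' (length 1) -> 0 match(es)
Matches found: []
Total: 0

0


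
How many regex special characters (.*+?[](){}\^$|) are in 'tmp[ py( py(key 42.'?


Regex special characters are: . * + ? [ ] ( ) { } \ ^ $ |
Scanning 'tmp[ py( py(key 42.':
  pos 3: '[' -> SPECIAL
  pos 7: '(' -> SPECIAL
  pos 11: '(' -> SPECIAL
  pos 18: '.' -> SPECIAL
Special chars found: ['[', '(', '(', '.']
Total: 4

4


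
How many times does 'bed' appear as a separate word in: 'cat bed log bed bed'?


Scanning each word for exact match 'bed':
  Word 1: 'cat' -> no
  Word 2: 'bed' -> MATCH
  Word 3: 'log' -> no
  Word 4: 'bed' -> MATCH
  Word 5: 'bed' -> MATCH
Total matches: 3

3


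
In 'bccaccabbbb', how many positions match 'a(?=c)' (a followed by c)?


Lookahead 'a(?=c)' matches 'a' only when followed by 'c'.
String: 'bccaccabbbb'
Checking each position where char is 'a':
  pos 3: 'a' -> MATCH (next='c')
  pos 6: 'a' -> no (next='b')
Matching positions: [3]
Count: 1

1


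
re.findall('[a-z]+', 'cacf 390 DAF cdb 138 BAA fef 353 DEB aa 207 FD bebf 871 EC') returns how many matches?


Pattern '[a-z]+' finds one or more lowercase letters.
Text: 'cacf 390 DAF cdb 138 BAA fef 353 DEB aa 207 FD bebf 871 EC'
Scanning for matches:
  Match 1: 'cacf'
  Match 2: 'cdb'
  Match 3: 'fef'
  Match 4: 'aa'
  Match 5: 'bebf'
Total matches: 5

5


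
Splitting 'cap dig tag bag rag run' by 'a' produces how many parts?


Splitting by 'a' breaks the string at each occurrence of the separator.
Text: 'cap dig tag bag rag run'
Parts after split:
  Part 1: 'c'
  Part 2: 'p dig t'
  Part 3: 'g b'
  Part 4: 'g r'
  Part 5: 'g run'
Total parts: 5

5


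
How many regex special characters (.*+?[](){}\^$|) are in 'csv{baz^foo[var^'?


Regex special characters are: . * + ? [ ] ( ) { } \ ^ $ |
Scanning 'csv{baz^foo[var^':
  pos 3: '{' -> SPECIAL
  pos 7: '^' -> SPECIAL
  pos 11: '[' -> SPECIAL
  pos 15: '^' -> SPECIAL
Special chars found: ['{', '^', '[', '^']
Total: 4

4


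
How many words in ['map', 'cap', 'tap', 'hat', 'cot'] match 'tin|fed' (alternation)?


Alternation 'tin|fed' matches either 'tin' or 'fed'.
Checking each word:
  'map' -> no
  'cap' -> no
  'tap' -> no
  'hat' -> no
  'cot' -> no
Matches: []
Count: 0

0


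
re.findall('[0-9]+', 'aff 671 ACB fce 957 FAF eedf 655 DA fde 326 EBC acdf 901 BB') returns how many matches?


Pattern '[0-9]+' finds one or more digits.
Text: 'aff 671 ACB fce 957 FAF eedf 655 DA fde 326 EBC acdf 901 BB'
Scanning for matches:
  Match 1: '671'
  Match 2: '957'
  Match 3: '655'
  Match 4: '326'
  Match 5: '901'
Total matches: 5

5


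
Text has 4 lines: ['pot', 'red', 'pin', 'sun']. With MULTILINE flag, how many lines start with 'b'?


With MULTILINE flag, ^ matches the start of each line.
Lines: ['pot', 'red', 'pin', 'sun']
Checking which lines start with 'b':
  Line 1: 'pot' -> no
  Line 2: 'red' -> no
  Line 3: 'pin' -> no
  Line 4: 'sun' -> no
Matching lines: []
Count: 0

0


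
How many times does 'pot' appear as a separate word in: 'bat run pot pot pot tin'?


Scanning each word for exact match 'pot':
  Word 1: 'bat' -> no
  Word 2: 'run' -> no
  Word 3: 'pot' -> MATCH
  Word 4: 'pot' -> MATCH
  Word 5: 'pot' -> MATCH
  Word 6: 'tin' -> no
Total matches: 3

3


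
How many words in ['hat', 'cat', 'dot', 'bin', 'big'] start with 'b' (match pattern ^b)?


Pattern ^b anchors to start of word. Check which words begin with 'b':
  'hat' -> no
  'cat' -> no
  'dot' -> no
  'bin' -> MATCH (starts with 'b')
  'big' -> MATCH (starts with 'b')
Matching words: ['bin', 'big']
Count: 2

2


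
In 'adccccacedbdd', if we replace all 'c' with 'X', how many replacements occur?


re.sub('c', 'X', text) replaces every occurrence of 'c' with 'X'.
Text: 'adccccacedbdd'
Scanning for 'c':
  pos 2: 'c' -> replacement #1
  pos 3: 'c' -> replacement #2
  pos 4: 'c' -> replacement #3
  pos 5: 'c' -> replacement #4
  pos 7: 'c' -> replacement #5
Total replacements: 5

5


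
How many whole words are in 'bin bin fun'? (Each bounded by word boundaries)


Word boundaries (\b) mark the start/end of each word.
Text: 'bin bin fun'
Splitting by whitespace:
  Word 1: 'bin'
  Word 2: 'bin'
  Word 3: 'fun'
Total whole words: 3

3


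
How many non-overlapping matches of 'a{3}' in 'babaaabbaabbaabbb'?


Pattern 'a{3}' matches exactly 3 consecutive a's (greedy, non-overlapping).
String: 'babaaabbaabbaabbb'
Scanning for runs of a's:
  Run at pos 1: 'a' (length 1) -> 0 match(es)
  Run at pos 3: 'aaa' (length 3) -> 1 match(es)
  Run at pos 8: 'aa' (length 2) -> 0 match(es)
  Run at pos 12: 'aa' (length 2) -> 0 match(es)
Matches found: ['aaa']
Total: 1

1


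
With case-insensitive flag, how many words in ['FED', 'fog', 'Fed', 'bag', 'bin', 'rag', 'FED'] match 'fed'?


Case-insensitive matching: compare each word's lowercase form to 'fed'.
  'FED' -> lower='fed' -> MATCH
  'fog' -> lower='fog' -> no
  'Fed' -> lower='fed' -> MATCH
  'bag' -> lower='bag' -> no
  'bin' -> lower='bin' -> no
  'rag' -> lower='rag' -> no
  'FED' -> lower='fed' -> MATCH
Matches: ['FED', 'Fed', 'FED']
Count: 3

3


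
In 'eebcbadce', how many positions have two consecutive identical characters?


Looking for consecutive identical characters in 'eebcbadce':
  pos 0-1: 'e' vs 'e' -> MATCH ('ee')
  pos 1-2: 'e' vs 'b' -> different
  pos 2-3: 'b' vs 'c' -> different
  pos 3-4: 'c' vs 'b' -> different
  pos 4-5: 'b' vs 'a' -> different
  pos 5-6: 'a' vs 'd' -> different
  pos 6-7: 'd' vs 'c' -> different
  pos 7-8: 'c' vs 'e' -> different
Consecutive identical pairs: ['ee']
Count: 1

1


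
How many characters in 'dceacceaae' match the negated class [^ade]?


Negated class [^ade] matches any char NOT in {a, d, e}
Scanning 'dceacceaae':
  pos 0: 'd' -> no (excluded)
  pos 1: 'c' -> MATCH
  pos 2: 'e' -> no (excluded)
  pos 3: 'a' -> no (excluded)
  pos 4: 'c' -> MATCH
  pos 5: 'c' -> MATCH
  pos 6: 'e' -> no (excluded)
  pos 7: 'a' -> no (excluded)
  pos 8: 'a' -> no (excluded)
  pos 9: 'e' -> no (excluded)
Total matches: 3

3


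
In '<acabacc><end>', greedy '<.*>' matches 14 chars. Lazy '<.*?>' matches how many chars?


Greedy '<.*>' tries to match as MUCH as possible.
Lazy '<.*?>' tries to match as LITTLE as possible.

String: '<acabacc><end>'
Greedy '<.*>' starts at first '<' and extends to the LAST '>': '<acabacc><end>' (14 chars)
Lazy '<.*?>' starts at first '<' and stops at the FIRST '>': '<acabacc>' (9 chars)

9


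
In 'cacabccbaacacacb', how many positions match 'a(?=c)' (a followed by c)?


Lookahead 'a(?=c)' matches 'a' only when followed by 'c'.
String: 'cacabccbaacacacb'
Checking each position where char is 'a':
  pos 1: 'a' -> MATCH (next='c')
  pos 3: 'a' -> no (next='b')
  pos 8: 'a' -> no (next='a')
  pos 9: 'a' -> MATCH (next='c')
  pos 11: 'a' -> MATCH (next='c')
  pos 13: 'a' -> MATCH (next='c')
Matching positions: [1, 9, 11, 13]
Count: 4

4


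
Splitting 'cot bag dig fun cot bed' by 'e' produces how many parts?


Splitting by 'e' breaks the string at each occurrence of the separator.
Text: 'cot bag dig fun cot bed'
Parts after split:
  Part 1: 'cot bag dig fun cot b'
  Part 2: 'd'
Total parts: 2

2


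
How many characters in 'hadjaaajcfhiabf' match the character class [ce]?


Character class [ce] matches any of: {c, e}
Scanning string 'hadjaaajcfhiabf' character by character:
  pos 0: 'h' -> no
  pos 1: 'a' -> no
  pos 2: 'd' -> no
  pos 3: 'j' -> no
  pos 4: 'a' -> no
  pos 5: 'a' -> no
  pos 6: 'a' -> no
  pos 7: 'j' -> no
  pos 8: 'c' -> MATCH
  pos 9: 'f' -> no
  pos 10: 'h' -> no
  pos 11: 'i' -> no
  pos 12: 'a' -> no
  pos 13: 'b' -> no
  pos 14: 'f' -> no
Total matches: 1

1


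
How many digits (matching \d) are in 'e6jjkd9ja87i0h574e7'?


\d matches any digit 0-9.
Scanning 'e6jjkd9ja87i0h574e7':
  pos 1: '6' -> DIGIT
  pos 6: '9' -> DIGIT
  pos 9: '8' -> DIGIT
  pos 10: '7' -> DIGIT
  pos 12: '0' -> DIGIT
  pos 14: '5' -> DIGIT
  pos 15: '7' -> DIGIT
  pos 16: '4' -> DIGIT
  pos 18: '7' -> DIGIT
Digits found: ['6', '9', '8', '7', '0', '5', '7', '4', '7']
Total: 9

9


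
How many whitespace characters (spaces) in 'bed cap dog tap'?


\s matches whitespace characters (spaces, tabs, etc.).
Text: 'bed cap dog tap'
This text has 4 words separated by spaces.
Number of spaces = number of words - 1 = 4 - 1 = 3

3


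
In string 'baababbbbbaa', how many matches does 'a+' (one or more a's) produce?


Pattern 'a+' matches one or more consecutive a's.
String: 'baababbbbbaa'
Scanning for runs of a:
  Match 1: 'aa' (length 2)
  Match 2: 'a' (length 1)
  Match 3: 'aa' (length 2)
Total matches: 3

3


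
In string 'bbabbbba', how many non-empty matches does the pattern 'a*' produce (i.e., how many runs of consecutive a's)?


Pattern 'a*' matches zero or more a's. We want non-empty runs of consecutive a's.
String: 'bbabbbba'
Walking through the string to find runs of a's:
  Run 1: positions 2-2 -> 'a'
  Run 2: positions 7-7 -> 'a'
Non-empty runs found: ['a', 'a']
Count: 2

2


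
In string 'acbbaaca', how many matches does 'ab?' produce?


Pattern 'ab?' matches 'a' optionally followed by 'b'.
String: 'acbbaaca'
Scanning left to right for 'a' then checking next char:
  Match 1: 'a' (a not followed by b)
  Match 2: 'a' (a not followed by b)
  Match 3: 'a' (a not followed by b)
  Match 4: 'a' (a not followed by b)
Total matches: 4

4


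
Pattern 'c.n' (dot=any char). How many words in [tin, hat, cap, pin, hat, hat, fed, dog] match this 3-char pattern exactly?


Pattern 'c.n' means: starts with 'c', any single char, ends with 'n'.
Checking each word (must be exactly 3 chars):
  'tin' (len=3): no
  'hat' (len=3): no
  'cap' (len=3): no
  'pin' (len=3): no
  'hat' (len=3): no
  'hat' (len=3): no
  'fed' (len=3): no
  'dog' (len=3): no
Matching words: []
Total: 0

0


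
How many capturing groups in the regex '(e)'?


To count capturing groups, count each '(' that starts a group.
Pattern: '(e)'
Walking through the pattern:
  Position 0: '(' -> group #1
Total capturing groups: 1

1


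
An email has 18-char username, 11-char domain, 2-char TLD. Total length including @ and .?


An email address has format: username@domain.tld
Username length: 18
'@' character: 1
Domain length: 11
'.' character: 1
TLD length: 2
Total = 18 + 1 + 11 + 1 + 2 = 33

33


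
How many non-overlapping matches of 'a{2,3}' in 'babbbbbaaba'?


Pattern 'a{2,3}' matches between 2 and 3 consecutive a's (greedy).
String: 'babbbbbaaba'
Finding runs of a's and applying greedy matching:
  Run at pos 1: 'a' (length 1)
  Run at pos 7: 'aa' (length 2)
  Run at pos 10: 'a' (length 1)
Matches: ['aa']
Count: 1

1


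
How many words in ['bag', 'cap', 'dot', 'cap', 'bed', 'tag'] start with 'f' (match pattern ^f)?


Pattern ^f anchors to start of word. Check which words begin with 'f':
  'bag' -> no
  'cap' -> no
  'dot' -> no
  'cap' -> no
  'bed' -> no
  'tag' -> no
Matching words: []
Count: 0

0


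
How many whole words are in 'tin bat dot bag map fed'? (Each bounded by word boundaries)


Word boundaries (\b) mark the start/end of each word.
Text: 'tin bat dot bag map fed'
Splitting by whitespace:
  Word 1: 'tin'
  Word 2: 'bat'
  Word 3: 'dot'
  Word 4: 'bag'
  Word 5: 'map'
  Word 6: 'fed'
Total whole words: 6

6


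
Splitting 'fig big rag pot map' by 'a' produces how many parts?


Splitting by 'a' breaks the string at each occurrence of the separator.
Text: 'fig big rag pot map'
Parts after split:
  Part 1: 'fig big r'
  Part 2: 'g pot m'
  Part 3: 'p'
Total parts: 3

3


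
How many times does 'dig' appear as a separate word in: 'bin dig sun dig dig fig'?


Scanning each word for exact match 'dig':
  Word 1: 'bin' -> no
  Word 2: 'dig' -> MATCH
  Word 3: 'sun' -> no
  Word 4: 'dig' -> MATCH
  Word 5: 'dig' -> MATCH
  Word 6: 'fig' -> no
Total matches: 3

3


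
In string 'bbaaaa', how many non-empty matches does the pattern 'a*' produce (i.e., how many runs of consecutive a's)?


Pattern 'a*' matches zero or more a's. We want non-empty runs of consecutive a's.
String: 'bbaaaa'
Walking through the string to find runs of a's:
  Run 1: positions 2-5 -> 'aaaa'
Non-empty runs found: ['aaaa']
Count: 1

1


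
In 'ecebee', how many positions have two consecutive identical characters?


Looking for consecutive identical characters in 'ecebee':
  pos 0-1: 'e' vs 'c' -> different
  pos 1-2: 'c' vs 'e' -> different
  pos 2-3: 'e' vs 'b' -> different
  pos 3-4: 'b' vs 'e' -> different
  pos 4-5: 'e' vs 'e' -> MATCH ('ee')
Consecutive identical pairs: ['ee']
Count: 1

1


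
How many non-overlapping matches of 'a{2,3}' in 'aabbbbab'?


Pattern 'a{2,3}' matches between 2 and 3 consecutive a's (greedy).
String: 'aabbbbab'
Finding runs of a's and applying greedy matching:
  Run at pos 0: 'aa' (length 2)
  Run at pos 6: 'a' (length 1)
Matches: ['aa']
Count: 1

1


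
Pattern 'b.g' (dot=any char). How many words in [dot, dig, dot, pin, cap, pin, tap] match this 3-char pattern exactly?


Pattern 'b.g' means: starts with 'b', any single char, ends with 'g'.
Checking each word (must be exactly 3 chars):
  'dot' (len=3): no
  'dig' (len=3): no
  'dot' (len=3): no
  'pin' (len=3): no
  'cap' (len=3): no
  'pin' (len=3): no
  'tap' (len=3): no
Matching words: []
Total: 0

0


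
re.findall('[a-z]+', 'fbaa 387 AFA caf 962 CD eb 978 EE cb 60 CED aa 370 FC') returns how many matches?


Pattern '[a-z]+' finds one or more lowercase letters.
Text: 'fbaa 387 AFA caf 962 CD eb 978 EE cb 60 CED aa 370 FC'
Scanning for matches:
  Match 1: 'fbaa'
  Match 2: 'caf'
  Match 3: 'eb'
  Match 4: 'cb'
  Match 5: 'aa'
Total matches: 5

5


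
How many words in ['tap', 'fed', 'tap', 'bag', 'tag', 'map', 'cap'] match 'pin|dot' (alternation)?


Alternation 'pin|dot' matches either 'pin' or 'dot'.
Checking each word:
  'tap' -> no
  'fed' -> no
  'tap' -> no
  'bag' -> no
  'tag' -> no
  'map' -> no
  'cap' -> no
Matches: []
Count: 0

0


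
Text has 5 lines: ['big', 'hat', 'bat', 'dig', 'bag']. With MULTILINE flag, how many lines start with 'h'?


With MULTILINE flag, ^ matches the start of each line.
Lines: ['big', 'hat', 'bat', 'dig', 'bag']
Checking which lines start with 'h':
  Line 1: 'big' -> no
  Line 2: 'hat' -> MATCH
  Line 3: 'bat' -> no
  Line 4: 'dig' -> no
  Line 5: 'bag' -> no
Matching lines: ['hat']
Count: 1

1


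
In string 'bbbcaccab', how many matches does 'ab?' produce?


Pattern 'ab?' matches 'a' optionally followed by 'b'.
String: 'bbbcaccab'
Scanning left to right for 'a' then checking next char:
  Match 1: 'a' (a not followed by b)
  Match 2: 'ab' (a followed by b)
Total matches: 2

2


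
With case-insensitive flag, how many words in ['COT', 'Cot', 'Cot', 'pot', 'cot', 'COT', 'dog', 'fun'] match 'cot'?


Case-insensitive matching: compare each word's lowercase form to 'cot'.
  'COT' -> lower='cot' -> MATCH
  'Cot' -> lower='cot' -> MATCH
  'Cot' -> lower='cot' -> MATCH
  'pot' -> lower='pot' -> no
  'cot' -> lower='cot' -> MATCH
  'COT' -> lower='cot' -> MATCH
  'dog' -> lower='dog' -> no
  'fun' -> lower='fun' -> no
Matches: ['COT', 'Cot', 'Cot', 'cot', 'COT']
Count: 5

5


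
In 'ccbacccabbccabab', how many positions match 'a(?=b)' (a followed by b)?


Lookahead 'a(?=b)' matches 'a' only when followed by 'b'.
String: 'ccbacccabbccabab'
Checking each position where char is 'a':
  pos 3: 'a' -> no (next='c')
  pos 7: 'a' -> MATCH (next='b')
  pos 12: 'a' -> MATCH (next='b')
  pos 14: 'a' -> MATCH (next='b')
Matching positions: [7, 12, 14]
Count: 3

3


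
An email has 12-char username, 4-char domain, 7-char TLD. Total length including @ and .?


An email address has format: username@domain.tld
Username length: 12
'@' character: 1
Domain length: 4
'.' character: 1
TLD length: 7
Total = 12 + 1 + 4 + 1 + 7 = 25

25


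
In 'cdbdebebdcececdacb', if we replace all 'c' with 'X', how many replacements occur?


re.sub('c', 'X', text) replaces every occurrence of 'c' with 'X'.
Text: 'cdbdebebdcececdacb'
Scanning for 'c':
  pos 0: 'c' -> replacement #1
  pos 9: 'c' -> replacement #2
  pos 11: 'c' -> replacement #3
  pos 13: 'c' -> replacement #4
  pos 16: 'c' -> replacement #5
Total replacements: 5

5


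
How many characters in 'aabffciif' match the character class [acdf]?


Character class [acdf] matches any of: {a, c, d, f}
Scanning string 'aabffciif' character by character:
  pos 0: 'a' -> MATCH
  pos 1: 'a' -> MATCH
  pos 2: 'b' -> no
  pos 3: 'f' -> MATCH
  pos 4: 'f' -> MATCH
  pos 5: 'c' -> MATCH
  pos 6: 'i' -> no
  pos 7: 'i' -> no
  pos 8: 'f' -> MATCH
Total matches: 6

6


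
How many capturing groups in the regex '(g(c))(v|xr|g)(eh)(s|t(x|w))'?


To count capturing groups, count each '(' that starts a group.
Pattern: '(g(c))(v|xr|g)(eh)(s|t(x|w))'
Walking through the pattern:
  Position 0: '(' -> group #1
  Position 2: '(' -> group #2
  Position 6: '(' -> group #3
  Position 14: '(' -> group #4
  Position 18: '(' -> group #5
  Position 22: '(' -> group #6
Total capturing groups: 6

6


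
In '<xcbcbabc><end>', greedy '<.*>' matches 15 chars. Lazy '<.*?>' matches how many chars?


Greedy '<.*>' tries to match as MUCH as possible.
Lazy '<.*?>' tries to match as LITTLE as possible.

String: '<xcbcbabc><end>'
Greedy '<.*>' starts at first '<' and extends to the LAST '>': '<xcbcbabc><end>' (15 chars)
Lazy '<.*?>' starts at first '<' and stops at the FIRST '>': '<xcbcbabc>' (10 chars)

10


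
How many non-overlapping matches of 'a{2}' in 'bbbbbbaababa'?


Pattern 'a{2}' matches exactly 2 consecutive a's (greedy, non-overlapping).
String: 'bbbbbbaababa'
Scanning for runs of a's:
  Run at pos 6: 'aa' (length 2) -> 1 match(es)
  Run at pos 9: 'a' (length 1) -> 0 match(es)
  Run at pos 11: 'a' (length 1) -> 0 match(es)
Matches found: ['aa']
Total: 1

1


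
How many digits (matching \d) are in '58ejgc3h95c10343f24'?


\d matches any digit 0-9.
Scanning '58ejgc3h95c10343f24':
  pos 0: '5' -> DIGIT
  pos 1: '8' -> DIGIT
  pos 6: '3' -> DIGIT
  pos 8: '9' -> DIGIT
  pos 9: '5' -> DIGIT
  pos 11: '1' -> DIGIT
  pos 12: '0' -> DIGIT
  pos 13: '3' -> DIGIT
  pos 14: '4' -> DIGIT
  pos 15: '3' -> DIGIT
  pos 17: '2' -> DIGIT
  pos 18: '4' -> DIGIT
Digits found: ['5', '8', '3', '9', '5', '1', '0', '3', '4', '3', '2', '4']
Total: 12

12


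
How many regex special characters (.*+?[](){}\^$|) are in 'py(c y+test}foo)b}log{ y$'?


Regex special characters are: . * + ? [ ] ( ) { } \ ^ $ |
Scanning 'py(c y+test}foo)b}log{ y$':
  pos 2: '(' -> SPECIAL
  pos 6: '+' -> SPECIAL
  pos 11: '}' -> SPECIAL
  pos 15: ')' -> SPECIAL
  pos 17: '}' -> SPECIAL
  pos 21: '{' -> SPECIAL
  pos 24: '$' -> SPECIAL
Special chars found: ['(', '+', '}', ')', '}', '{', '$']
Total: 7

7


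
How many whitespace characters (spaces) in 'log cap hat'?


\s matches whitespace characters (spaces, tabs, etc.).
Text: 'log cap hat'
This text has 3 words separated by spaces.
Number of spaces = number of words - 1 = 3 - 1 = 2

2


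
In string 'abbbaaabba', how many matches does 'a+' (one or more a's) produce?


Pattern 'a+' matches one or more consecutive a's.
String: 'abbbaaabba'
Scanning for runs of a:
  Match 1: 'a' (length 1)
  Match 2: 'aaa' (length 3)
  Match 3: 'a' (length 1)
Total matches: 3

3


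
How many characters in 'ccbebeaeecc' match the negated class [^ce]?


Negated class [^ce] matches any char NOT in {c, e}
Scanning 'ccbebeaeecc':
  pos 0: 'c' -> no (excluded)
  pos 1: 'c' -> no (excluded)
  pos 2: 'b' -> MATCH
  pos 3: 'e' -> no (excluded)
  pos 4: 'b' -> MATCH
  pos 5: 'e' -> no (excluded)
  pos 6: 'a' -> MATCH
  pos 7: 'e' -> no (excluded)
  pos 8: 'e' -> no (excluded)
  pos 9: 'c' -> no (excluded)
  pos 10: 'c' -> no (excluded)
Total matches: 3

3


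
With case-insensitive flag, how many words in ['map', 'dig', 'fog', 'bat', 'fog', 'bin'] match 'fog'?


Case-insensitive matching: compare each word's lowercase form to 'fog'.
  'map' -> lower='map' -> no
  'dig' -> lower='dig' -> no
  'fog' -> lower='fog' -> MATCH
  'bat' -> lower='bat' -> no
  'fog' -> lower='fog' -> MATCH
  'bin' -> lower='bin' -> no
Matches: ['fog', 'fog']
Count: 2

2


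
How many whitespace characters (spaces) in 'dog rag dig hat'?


\s matches whitespace characters (spaces, tabs, etc.).
Text: 'dog rag dig hat'
This text has 4 words separated by spaces.
Number of spaces = number of words - 1 = 4 - 1 = 3

3


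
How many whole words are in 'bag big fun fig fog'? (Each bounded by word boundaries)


Word boundaries (\b) mark the start/end of each word.
Text: 'bag big fun fig fog'
Splitting by whitespace:
  Word 1: 'bag'
  Word 2: 'big'
  Word 3: 'fun'
  Word 4: 'fig'
  Word 5: 'fog'
Total whole words: 5

5


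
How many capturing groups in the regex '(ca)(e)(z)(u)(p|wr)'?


To count capturing groups, count each '(' that starts a group.
Pattern: '(ca)(e)(z)(u)(p|wr)'
Walking through the pattern:
  Position 0: '(' -> group #1
  Position 4: '(' -> group #2
  Position 7: '(' -> group #3
  Position 10: '(' -> group #4
  Position 13: '(' -> group #5
Total capturing groups: 5

5


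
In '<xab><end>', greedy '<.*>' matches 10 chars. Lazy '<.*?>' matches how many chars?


Greedy '<.*>' tries to match as MUCH as possible.
Lazy '<.*?>' tries to match as LITTLE as possible.

String: '<xab><end>'
Greedy '<.*>' starts at first '<' and extends to the LAST '>': '<xab><end>' (10 chars)
Lazy '<.*?>' starts at first '<' and stops at the FIRST '>': '<xab>' (5 chars)

5


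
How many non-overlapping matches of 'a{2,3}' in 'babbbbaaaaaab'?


Pattern 'a{2,3}' matches between 2 and 3 consecutive a's (greedy).
String: 'babbbbaaaaaab'
Finding runs of a's and applying greedy matching:
  Run at pos 1: 'a' (length 1)
  Run at pos 6: 'aaaaaa' (length 6)
Matches: ['aaa', 'aaa']
Count: 2

2


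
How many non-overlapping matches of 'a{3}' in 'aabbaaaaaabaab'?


Pattern 'a{3}' matches exactly 3 consecutive a's (greedy, non-overlapping).
String: 'aabbaaaaaabaab'
Scanning for runs of a's:
  Run at pos 0: 'aa' (length 2) -> 0 match(es)
  Run at pos 4: 'aaaaaa' (length 6) -> 2 match(es)
  Run at pos 11: 'aa' (length 2) -> 0 match(es)
Matches found: ['aaa', 'aaa']
Total: 2

2


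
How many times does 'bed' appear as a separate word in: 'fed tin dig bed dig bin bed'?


Scanning each word for exact match 'bed':
  Word 1: 'fed' -> no
  Word 2: 'tin' -> no
  Word 3: 'dig' -> no
  Word 4: 'bed' -> MATCH
  Word 5: 'dig' -> no
  Word 6: 'bin' -> no
  Word 7: 'bed' -> MATCH
Total matches: 2

2


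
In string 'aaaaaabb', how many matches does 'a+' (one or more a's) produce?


Pattern 'a+' matches one or more consecutive a's.
String: 'aaaaaabb'
Scanning for runs of a:
  Match 1: 'aaaaaa' (length 6)
Total matches: 1

1


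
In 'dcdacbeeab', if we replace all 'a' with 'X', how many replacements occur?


re.sub('a', 'X', text) replaces every occurrence of 'a' with 'X'.
Text: 'dcdacbeeab'
Scanning for 'a':
  pos 3: 'a' -> replacement #1
  pos 8: 'a' -> replacement #2
Total replacements: 2

2


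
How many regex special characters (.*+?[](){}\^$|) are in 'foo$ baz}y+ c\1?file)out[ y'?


Regex special characters are: . * + ? [ ] ( ) { } \ ^ $ |
Scanning 'foo$ baz}y+ c\1?file)out[ y':
  pos 3: '$' -> SPECIAL
  pos 8: '}' -> SPECIAL
  pos 10: '+' -> SPECIAL
  pos 13: '\' -> SPECIAL
  pos 15: '?' -> SPECIAL
  pos 20: ')' -> SPECIAL
  pos 24: '[' -> SPECIAL
Special chars found: ['$', '}', '+', '\\', '?', ')', '[']
Total: 7

7


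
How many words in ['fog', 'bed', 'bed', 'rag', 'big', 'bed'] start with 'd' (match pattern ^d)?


Pattern ^d anchors to start of word. Check which words begin with 'd':
  'fog' -> no
  'bed' -> no
  'bed' -> no
  'rag' -> no
  'big' -> no
  'bed' -> no
Matching words: []
Count: 0

0


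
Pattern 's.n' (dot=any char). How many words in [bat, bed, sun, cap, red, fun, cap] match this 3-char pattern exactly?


Pattern 's.n' means: starts with 's', any single char, ends with 'n'.
Checking each word (must be exactly 3 chars):
  'bat' (len=3): no
  'bed' (len=3): no
  'sun' (len=3): MATCH
  'cap' (len=3): no
  'red' (len=3): no
  'fun' (len=3): no
  'cap' (len=3): no
Matching words: ['sun']
Total: 1

1


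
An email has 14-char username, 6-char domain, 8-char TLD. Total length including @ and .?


An email address has format: username@domain.tld
Username length: 14
'@' character: 1
Domain length: 6
'.' character: 1
TLD length: 8
Total = 14 + 1 + 6 + 1 + 8 = 30

30


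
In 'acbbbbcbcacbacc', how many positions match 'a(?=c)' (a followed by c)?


Lookahead 'a(?=c)' matches 'a' only when followed by 'c'.
String: 'acbbbbcbcacbacc'
Checking each position where char is 'a':
  pos 0: 'a' -> MATCH (next='c')
  pos 9: 'a' -> MATCH (next='c')
  pos 12: 'a' -> MATCH (next='c')
Matching positions: [0, 9, 12]
Count: 3

3


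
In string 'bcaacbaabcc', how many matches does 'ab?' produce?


Pattern 'ab?' matches 'a' optionally followed by 'b'.
String: 'bcaacbaabcc'
Scanning left to right for 'a' then checking next char:
  Match 1: 'a' (a not followed by b)
  Match 2: 'a' (a not followed by b)
  Match 3: 'a' (a not followed by b)
  Match 4: 'ab' (a followed by b)
Total matches: 4

4


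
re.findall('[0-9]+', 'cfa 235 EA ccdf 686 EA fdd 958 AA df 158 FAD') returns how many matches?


Pattern '[0-9]+' finds one or more digits.
Text: 'cfa 235 EA ccdf 686 EA fdd 958 AA df 158 FAD'
Scanning for matches:
  Match 1: '235'
  Match 2: '686'
  Match 3: '958'
  Match 4: '158'
Total matches: 4

4


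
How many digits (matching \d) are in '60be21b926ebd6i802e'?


\d matches any digit 0-9.
Scanning '60be21b926ebd6i802e':
  pos 0: '6' -> DIGIT
  pos 1: '0' -> DIGIT
  pos 4: '2' -> DIGIT
  pos 5: '1' -> DIGIT
  pos 7: '9' -> DIGIT
  pos 8: '2' -> DIGIT
  pos 9: '6' -> DIGIT
  pos 13: '6' -> DIGIT
  pos 15: '8' -> DIGIT
  pos 16: '0' -> DIGIT
  pos 17: '2' -> DIGIT
Digits found: ['6', '0', '2', '1', '9', '2', '6', '6', '8', '0', '2']
Total: 11

11


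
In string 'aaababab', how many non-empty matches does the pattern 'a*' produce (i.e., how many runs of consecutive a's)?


Pattern 'a*' matches zero or more a's. We want non-empty runs of consecutive a's.
String: 'aaababab'
Walking through the string to find runs of a's:
  Run 1: positions 0-2 -> 'aaa'
  Run 2: positions 4-4 -> 'a'
  Run 3: positions 6-6 -> 'a'
Non-empty runs found: ['aaa', 'a', 'a']
Count: 3

3


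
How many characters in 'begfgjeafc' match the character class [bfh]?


Character class [bfh] matches any of: {b, f, h}
Scanning string 'begfgjeafc' character by character:
  pos 0: 'b' -> MATCH
  pos 1: 'e' -> no
  pos 2: 'g' -> no
  pos 3: 'f' -> MATCH
  pos 4: 'g' -> no
  pos 5: 'j' -> no
  pos 6: 'e' -> no
  pos 7: 'a' -> no
  pos 8: 'f' -> MATCH
  pos 9: 'c' -> no
Total matches: 3

3


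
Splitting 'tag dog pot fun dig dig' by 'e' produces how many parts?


Splitting by 'e' breaks the string at each occurrence of the separator.
Text: 'tag dog pot fun dig dig'
Parts after split:
  Part 1: 'tag dog pot fun dig dig'
Total parts: 1

1


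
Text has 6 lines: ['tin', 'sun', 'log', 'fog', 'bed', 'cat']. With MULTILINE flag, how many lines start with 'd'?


With MULTILINE flag, ^ matches the start of each line.
Lines: ['tin', 'sun', 'log', 'fog', 'bed', 'cat']
Checking which lines start with 'd':
  Line 1: 'tin' -> no
  Line 2: 'sun' -> no
  Line 3: 'log' -> no
  Line 4: 'fog' -> no
  Line 5: 'bed' -> no
  Line 6: 'cat' -> no
Matching lines: []
Count: 0

0


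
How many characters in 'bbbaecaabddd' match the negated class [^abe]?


Negated class [^abe] matches any char NOT in {a, b, e}
Scanning 'bbbaecaabddd':
  pos 0: 'b' -> no (excluded)
  pos 1: 'b' -> no (excluded)
  pos 2: 'b' -> no (excluded)
  pos 3: 'a' -> no (excluded)
  pos 4: 'e' -> no (excluded)
  pos 5: 'c' -> MATCH
  pos 6: 'a' -> no (excluded)
  pos 7: 'a' -> no (excluded)
  pos 8: 'b' -> no (excluded)
  pos 9: 'd' -> MATCH
  pos 10: 'd' -> MATCH
  pos 11: 'd' -> MATCH
Total matches: 4

4


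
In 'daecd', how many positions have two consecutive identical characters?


Looking for consecutive identical characters in 'daecd':
  pos 0-1: 'd' vs 'a' -> different
  pos 1-2: 'a' vs 'e' -> different
  pos 2-3: 'e' vs 'c' -> different
  pos 3-4: 'c' vs 'd' -> different
Consecutive identical pairs: []
Count: 0

0


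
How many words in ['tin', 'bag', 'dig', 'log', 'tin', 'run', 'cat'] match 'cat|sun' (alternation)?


Alternation 'cat|sun' matches either 'cat' or 'sun'.
Checking each word:
  'tin' -> no
  'bag' -> no
  'dig' -> no
  'log' -> no
  'tin' -> no
  'run' -> no
  'cat' -> MATCH
Matches: ['cat']
Count: 1

1


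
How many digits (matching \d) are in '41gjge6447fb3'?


\d matches any digit 0-9.
Scanning '41gjge6447fb3':
  pos 0: '4' -> DIGIT
  pos 1: '1' -> DIGIT
  pos 6: '6' -> DIGIT
  pos 7: '4' -> DIGIT
  pos 8: '4' -> DIGIT
  pos 9: '7' -> DIGIT
  pos 12: '3' -> DIGIT
Digits found: ['4', '1', '6', '4', '4', '7', '3']
Total: 7

7


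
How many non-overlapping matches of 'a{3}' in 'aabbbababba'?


Pattern 'a{3}' matches exactly 3 consecutive a's (greedy, non-overlapping).
String: 'aabbbababba'
Scanning for runs of a's:
  Run at pos 0: 'aa' (length 2) -> 0 match(es)
  Run at pos 5: 'a' (length 1) -> 0 match(es)
  Run at pos 7: 'a' (length 1) -> 0 match(es)
  Run at pos 10: 'a' (length 1) -> 0 match(es)
Matches found: []
Total: 0

0


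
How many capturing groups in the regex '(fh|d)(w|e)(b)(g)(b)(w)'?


To count capturing groups, count each '(' that starts a group.
Pattern: '(fh|d)(w|e)(b)(g)(b)(w)'
Walking through the pattern:
  Position 0: '(' -> group #1
  Position 6: '(' -> group #2
  Position 11: '(' -> group #3
  Position 14: '(' -> group #4
  Position 17: '(' -> group #5
  Position 20: '(' -> group #6
Total capturing groups: 6

6


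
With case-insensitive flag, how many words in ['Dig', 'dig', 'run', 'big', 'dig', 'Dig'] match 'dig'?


Case-insensitive matching: compare each word's lowercase form to 'dig'.
  'Dig' -> lower='dig' -> MATCH
  'dig' -> lower='dig' -> MATCH
  'run' -> lower='run' -> no
  'big' -> lower='big' -> no
  'dig' -> lower='dig' -> MATCH
  'Dig' -> lower='dig' -> MATCH
Matches: ['Dig', 'dig', 'dig', 'Dig']
Count: 4

4


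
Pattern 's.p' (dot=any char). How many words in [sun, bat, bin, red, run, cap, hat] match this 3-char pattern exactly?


Pattern 's.p' means: starts with 's', any single char, ends with 'p'.
Checking each word (must be exactly 3 chars):
  'sun' (len=3): no
  'bat' (len=3): no
  'bin' (len=3): no
  'red' (len=3): no
  'run' (len=3): no
  'cap' (len=3): no
  'hat' (len=3): no
Matching words: []
Total: 0

0


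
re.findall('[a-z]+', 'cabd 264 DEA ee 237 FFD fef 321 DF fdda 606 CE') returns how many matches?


Pattern '[a-z]+' finds one or more lowercase letters.
Text: 'cabd 264 DEA ee 237 FFD fef 321 DF fdda 606 CE'
Scanning for matches:
  Match 1: 'cabd'
  Match 2: 'ee'
  Match 3: 'fef'
  Match 4: 'fdda'
Total matches: 4

4


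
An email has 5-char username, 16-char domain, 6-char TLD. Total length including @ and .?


An email address has format: username@domain.tld
Username length: 5
'@' character: 1
Domain length: 16
'.' character: 1
TLD length: 6
Total = 5 + 1 + 16 + 1 + 6 = 29

29


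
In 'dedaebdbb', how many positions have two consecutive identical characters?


Looking for consecutive identical characters in 'dedaebdbb':
  pos 0-1: 'd' vs 'e' -> different
  pos 1-2: 'e' vs 'd' -> different
  pos 2-3: 'd' vs 'a' -> different
  pos 3-4: 'a' vs 'e' -> different
  pos 4-5: 'e' vs 'b' -> different
  pos 5-6: 'b' vs 'd' -> different
  pos 6-7: 'd' vs 'b' -> different
  pos 7-8: 'b' vs 'b' -> MATCH ('bb')
Consecutive identical pairs: ['bb']
Count: 1

1


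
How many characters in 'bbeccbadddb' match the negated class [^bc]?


Negated class [^bc] matches any char NOT in {b, c}
Scanning 'bbeccbadddb':
  pos 0: 'b' -> no (excluded)
  pos 1: 'b' -> no (excluded)
  pos 2: 'e' -> MATCH
  pos 3: 'c' -> no (excluded)
  pos 4: 'c' -> no (excluded)
  pos 5: 'b' -> no (excluded)
  pos 6: 'a' -> MATCH
  pos 7: 'd' -> MATCH
  pos 8: 'd' -> MATCH
  pos 9: 'd' -> MATCH
  pos 10: 'b' -> no (excluded)
Total matches: 5

5


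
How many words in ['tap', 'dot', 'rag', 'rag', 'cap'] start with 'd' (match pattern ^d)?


Pattern ^d anchors to start of word. Check which words begin with 'd':
  'tap' -> no
  'dot' -> MATCH (starts with 'd')
  'rag' -> no
  'rag' -> no
  'cap' -> no
Matching words: ['dot']
Count: 1

1


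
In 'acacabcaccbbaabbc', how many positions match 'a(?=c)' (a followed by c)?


Lookahead 'a(?=c)' matches 'a' only when followed by 'c'.
String: 'acacabcaccbbaabbc'
Checking each position where char is 'a':
  pos 0: 'a' -> MATCH (next='c')
  pos 2: 'a' -> MATCH (next='c')
  pos 4: 'a' -> no (next='b')
  pos 7: 'a' -> MATCH (next='c')
  pos 12: 'a' -> no (next='a')
  pos 13: 'a' -> no (next='b')
Matching positions: [0, 2, 7]
Count: 3

3


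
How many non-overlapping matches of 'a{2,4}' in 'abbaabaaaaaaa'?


Pattern 'a{2,4}' matches between 2 and 4 consecutive a's (greedy).
String: 'abbaabaaaaaaa'
Finding runs of a's and applying greedy matching:
  Run at pos 0: 'a' (length 1)
  Run at pos 3: 'aa' (length 2)
  Run at pos 6: 'aaaaaaa' (length 7)
Matches: ['aa', 'aaaa', 'aaa']
Count: 3

3


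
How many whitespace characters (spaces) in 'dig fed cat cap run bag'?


\s matches whitespace characters (spaces, tabs, etc.).
Text: 'dig fed cat cap run bag'
This text has 6 words separated by spaces.
Number of spaces = number of words - 1 = 6 - 1 = 5

5


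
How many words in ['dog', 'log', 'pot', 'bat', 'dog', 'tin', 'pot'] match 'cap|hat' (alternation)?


Alternation 'cap|hat' matches either 'cap' or 'hat'.
Checking each word:
  'dog' -> no
  'log' -> no
  'pot' -> no
  'bat' -> no
  'dog' -> no
  'tin' -> no
  'pot' -> no
Matches: []
Count: 0

0


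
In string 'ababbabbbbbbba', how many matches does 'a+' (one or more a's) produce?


Pattern 'a+' matches one or more consecutive a's.
String: 'ababbabbbbbbba'
Scanning for runs of a:
  Match 1: 'a' (length 1)
  Match 2: 'a' (length 1)
  Match 3: 'a' (length 1)
  Match 4: 'a' (length 1)
Total matches: 4

4


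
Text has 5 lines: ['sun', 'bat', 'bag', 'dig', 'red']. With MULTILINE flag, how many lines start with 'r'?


With MULTILINE flag, ^ matches the start of each line.
Lines: ['sun', 'bat', 'bag', 'dig', 'red']
Checking which lines start with 'r':
  Line 1: 'sun' -> no
  Line 2: 'bat' -> no
  Line 3: 'bag' -> no
  Line 4: 'dig' -> no
  Line 5: 'red' -> MATCH
Matching lines: ['red']
Count: 1

1


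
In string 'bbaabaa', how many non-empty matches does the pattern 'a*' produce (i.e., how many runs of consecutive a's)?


Pattern 'a*' matches zero or more a's. We want non-empty runs of consecutive a's.
String: 'bbaabaa'
Walking through the string to find runs of a's:
  Run 1: positions 2-3 -> 'aa'
  Run 2: positions 5-6 -> 'aa'
Non-empty runs found: ['aa', 'aa']
Count: 2

2
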